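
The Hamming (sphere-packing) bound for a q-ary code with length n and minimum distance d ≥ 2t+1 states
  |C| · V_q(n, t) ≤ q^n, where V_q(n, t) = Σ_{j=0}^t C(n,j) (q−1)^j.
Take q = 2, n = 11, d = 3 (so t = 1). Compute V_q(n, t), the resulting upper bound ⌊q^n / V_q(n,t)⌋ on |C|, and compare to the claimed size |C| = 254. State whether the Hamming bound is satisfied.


V_q(n, t) = 12, q^n = 2048, Hamming bound = 170, |C| = 254 > bound (violated).

Step 1: Compute V_q(n, t) = Σ_{j=0}^1 C(n, j) (q−1)^j.
  j = 0: C(11,0)·(1)^0 = 1·1 = 1.
  j = 1: C(11,1)·(1)^1 = 11·1 = 11.
  V_q(n, t) = 1 + 11 = 12.
Step 2: q^n = 2^11 = 2048.
Step 3: Hamming bound ⌊q^n / V_q(n,t)⌋ = ⌊2048/12⌋ = 170.
Step 4: Compare |C| = 254 to 170: violated.
The claimed |C| lies above the Hamming bound, so no 2-ary code of length 11 with d ≥ 3 can have 254 codewords.


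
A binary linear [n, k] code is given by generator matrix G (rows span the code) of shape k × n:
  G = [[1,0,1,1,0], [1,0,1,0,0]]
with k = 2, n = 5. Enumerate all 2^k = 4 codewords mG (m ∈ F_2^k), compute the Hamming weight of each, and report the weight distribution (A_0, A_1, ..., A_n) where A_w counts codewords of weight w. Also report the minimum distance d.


Weight distribution: A_0 = 1, A_1 = 1, A_2 = 1, A_3 = 1. Minimum distance d = 1.

Enumerate all 2^2 = 4 messages m ∈ F_2^2.
For each, compute codeword c = mG in F_2^5, then tally its weight.
  m = 00 → c = 00000, weight = 0.
  m = 10 → c = 10110, weight = 3.
  m = 01 → c = 10100, weight = 2.
  m = 11 → c = 00010, weight = 1.
Tally weights:
  weight 0: 1 codewords.
  weight 1: 1 codewords.
  weight 2: 1 codewords.
  weight 3: 1 codewords.
Minimum distance d = smallest w > 0 with A_w > 0 = 1.
Sanity: Σ A_w = 4 = 2^2 = 4 ✓.


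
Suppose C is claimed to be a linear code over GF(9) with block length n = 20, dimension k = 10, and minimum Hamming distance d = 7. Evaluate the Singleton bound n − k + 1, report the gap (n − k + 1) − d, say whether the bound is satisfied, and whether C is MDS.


Singleton RHS = n − k + 1 = 11, slack = 4, bound satisfied, not MDS.

Singleton bound: d ≤ n − k + 1.
Here n = 20, k = 10, so n − k + 1 = 11.
Given d = 7, check d ≤ 11: YES.
Slack = (n − k + 1) − d = 4.
The code is NOT MDS (slack = 4 > 0).
Description: the claimed parameters are [20, 10, 7]_9; such a code would be non-MDS.


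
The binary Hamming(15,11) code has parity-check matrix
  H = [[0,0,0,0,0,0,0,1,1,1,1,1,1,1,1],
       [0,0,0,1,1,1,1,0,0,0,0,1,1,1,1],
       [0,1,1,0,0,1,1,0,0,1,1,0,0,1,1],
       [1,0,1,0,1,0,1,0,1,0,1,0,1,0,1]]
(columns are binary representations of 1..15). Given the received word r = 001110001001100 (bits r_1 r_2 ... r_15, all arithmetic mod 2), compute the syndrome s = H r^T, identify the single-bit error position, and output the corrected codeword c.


s = (1, 0, 1, 0)^T, error position = 10, corrected codeword c = 001110001101100

Compute s = H r^T mod 2 one row at a time:
  s_1 = 0 + 1 + 0 + 0 + 1 + 1 + 0 + 0 = 3 ≡ 1 (mod 2).
  s_2 = 1 + 1 + 0 + 0 + 1 + 1 + 0 + 0 = 4 ≡ 0 (mod 2).
  s_3 = 0 + 1 + 0 + 0 + 0 + 0 + 0 + 0 = 1 ≡ 1 (mod 2).
  s_4 = 0 + 1 + 1 + 0 + 1 + 0 + 1 + 0 = 4 ≡ 0 (mod 2).
s = (1, 0, 1, 0)^T — this equals column 10 of H (binary 1010), so error is at position 10.
Correct: flip bit 10 of r = 001110001001100 to get c = 001110001101100.


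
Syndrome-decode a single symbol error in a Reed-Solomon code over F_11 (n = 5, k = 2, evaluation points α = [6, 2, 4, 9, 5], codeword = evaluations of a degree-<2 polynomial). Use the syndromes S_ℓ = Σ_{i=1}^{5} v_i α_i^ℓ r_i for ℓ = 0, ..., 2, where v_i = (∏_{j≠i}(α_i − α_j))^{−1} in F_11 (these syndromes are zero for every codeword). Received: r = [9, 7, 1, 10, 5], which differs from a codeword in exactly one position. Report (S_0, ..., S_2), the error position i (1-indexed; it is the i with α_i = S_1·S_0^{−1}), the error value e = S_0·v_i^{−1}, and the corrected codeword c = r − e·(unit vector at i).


S = (1, 2, 4), error at position 2, error magnitude e = 3, c = [9, 4, 1, 10, 5].

Step 1: column multipliers v_i = (∏_{j≠i}(α_i − α_j))^{−1} mod 11.
  i = 1 (α = 6): (6−2)(6−4)(6−9)(6−5) = 4·2·(−3)·1 = −24 ≡ 9, so v_1 = 9^{−1} = 5 (mod 11).
  i = 2 (α = 2): (2−6)(2−4)(2−9)(2−5) = (−4)·(−2)·(−7)·(−3) = 168 ≡ 3, so v_2 = 3^{−1} = 4 (mod 11).
  i = 3 (α = 4): (4−6)(4−2)(4−9)(4−5) = (−2)·2·(−5)·(−1) = −20 ≡ 2, so v_3 = 2^{−1} = 6 (mod 11).
  i = 4 (α = 9): (9−6)(9−2)(9−4)(9−5) = 3·7·5·4 = 420 ≡ 2, so v_4 = 2^{−1} = 6 (mod 11).
  i = 5 (α = 5): (5−6)(5−2)(5−4)(5−9) = (−1)·3·1·(−4) = 12 ≡ 1, so v_5 = 1^{−1} = 1 (mod 11).
  v = [5, 4, 6, 6, 1].
Step 2: syndromes of r = [9, 7, 1, 10, 5] (all sums mod 11).
  S_0 = Σ v_i r_i = 5·9 + 4·7 + 6·1 + 6·10 + 1·5 = 144 ≡ 1.
  S_1 = Σ v_i α_i r_i = 5·6·9 + 4·2·7 + 6·4·1 + 6·9·10 + 1·5·5 = 915 ≡ 2.
  α_i^2 mod 11 = [3, 4, 5, 4, 3].
  S_2 = Σ v_i α_i^2 r_i = 5·3·9 + 4·4·7 + 6·5·1 + 6·4·10 + 1·3·5 = 532 ≡ 4.
  S = (1, 2, 4) ≠ 0, so r is not a codeword (an error is present).
Step 3: locate the error. For a single error e at position i, S_ℓ = v_i·e·α_i^ℓ, so α_err = S_1/S_0.
  S_0^{−1} = 1^{−1} = 1 (mod 11), so α_err = 2·1 = 2 ≡ 2 = α_2. Error position i = 2.
  Consistency check: S_2/S_1 = 4·6 = 24 ≡ 2 = α_err ✓ (single-error assumption holds).
Step 4: error magnitude e = S_0/v_2 = S_0·∏_{j≠2}(α_2 − α_j) = 1·3 = 3 ≡ 3 (mod 11).
Step 5: correct position 2: c_2 = r_2 − e = 7 − 3 ≡ 4 (mod 11). Hence c = [9, 4, 1, 10, 5].
  Check: interpolating c through the α_i gives m(x) = 7 + 4·x (degree < 2) with m(α_i) = c_i for every i, so c is indeed a codeword.


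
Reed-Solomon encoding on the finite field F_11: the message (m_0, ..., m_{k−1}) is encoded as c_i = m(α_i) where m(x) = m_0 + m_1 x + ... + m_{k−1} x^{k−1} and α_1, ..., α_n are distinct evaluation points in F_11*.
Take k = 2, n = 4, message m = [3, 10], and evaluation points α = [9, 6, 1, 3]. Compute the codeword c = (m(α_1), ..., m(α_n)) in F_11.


c = [5, 8, 2, 0]

Message polynomial: m(x) = 3 + 10·x (mod 11).
For each evaluation point α_i, compute m(α_i) mod 11:
  α_1 = 9: Horner steps 10 → 5, so m(9) = 5.
  α_2 = 6: Horner steps 10 → 8, so m(6) = 8.
  α_3 = 1: Horner steps 10 → 2, so m(1) = 2.
  α_4 = 3: Horner steps 10 → 0, so m(3) = 0.
Codeword c = [5, 8, 2, 0] ∈ F_11^4.


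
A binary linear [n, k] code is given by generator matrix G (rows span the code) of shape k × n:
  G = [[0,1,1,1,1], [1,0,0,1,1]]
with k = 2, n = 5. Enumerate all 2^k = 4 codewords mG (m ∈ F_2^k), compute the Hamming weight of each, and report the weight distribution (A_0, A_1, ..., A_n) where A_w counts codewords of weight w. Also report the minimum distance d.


Weight distribution: A_0 = 1, A_3 = 2, A_4 = 1. Minimum distance d = 3.

Enumerate all 2^2 = 4 messages m ∈ F_2^2.
For each, compute codeword c = mG in F_2^5, then tally its weight.
  m = 00 → c = 00000, weight = 0.
  m = 10 → c = 01111, weight = 4.
  m = 01 → c = 10011, weight = 3.
  m = 11 → c = 11100, weight = 3.
Tally weights:
  weight 0: 1 codewords.
  weight 3: 2 codewords.
  weight 4: 1 codewords.
Minimum distance d = smallest w > 0 with A_w > 0 = 3.
Sanity: Σ A_w = 4 = 2^2 = 4 ✓.


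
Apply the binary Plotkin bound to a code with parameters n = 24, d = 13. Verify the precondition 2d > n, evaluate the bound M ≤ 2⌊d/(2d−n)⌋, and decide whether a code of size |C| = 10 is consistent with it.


Plotkin bound M ≤ 12; given |C| = 10 ≤ bound (satisfied).

Check applicability: 2d = 26, n = 24.
2d − n = 2 > 0, so Plotkin applies.
Compute d/(2d−n) = 13/2 ≈ 6.5000.
⌊d/(2d−n)⌋ = 6.
Plotkin bound: M ≤ 2·6 = 12.
Given |C| = 10, check: satisfied.
This |C| is below the Plotkin bound.


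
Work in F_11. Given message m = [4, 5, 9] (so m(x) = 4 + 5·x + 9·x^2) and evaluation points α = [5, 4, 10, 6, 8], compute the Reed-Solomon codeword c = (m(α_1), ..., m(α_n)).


c = [1, 3, 8, 6, 4]

Message polynomial: m(x) = 4 + 5·x + 9·x^2 (mod 11).
For each evaluation point α_i, compute m(α_i) mod 11:
  α_1 = 5: Horner steps 9 → 6 → 1, so m(5) = 1.
  α_2 = 4: Horner steps 9 → 8 → 3, so m(4) = 3.
  α_3 = 10: Horner steps 9 → 7 → 8, so m(10) = 8.
  α_4 = 6: Horner steps 9 → 4 → 6, so m(6) = 6.
  α_5 = 8: Horner steps 9 → 0 → 4, so m(8) = 4.
Codeword c = [1, 3, 8, 6, 4] ∈ F_11^5.


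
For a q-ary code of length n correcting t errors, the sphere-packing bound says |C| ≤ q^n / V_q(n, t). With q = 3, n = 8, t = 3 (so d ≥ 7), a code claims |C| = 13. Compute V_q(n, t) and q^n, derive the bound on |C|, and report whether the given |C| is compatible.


V_q(n, t) = 577, q^n = 6561, Hamming bound = 11, |C| = 13 > bound (violated).

Step 1: Compute V_q(n, t) = Σ_{j=0}^3 C(n, j) (q−1)^j.
  j = 0: C(8,0)·(2)^0 = 1·1 = 1.
  j = 1: C(8,1)·(2)^1 = 8·2 = 16.
  j = 2: C(8,2)·(2)^2 = 28·4 = 112.
  j = 3: C(8,3)·(2)^3 = 56·8 = 448.
  V_q(n, t) = 1 + 16 + 112 + 448 = 577.
Step 2: q^n = 3^8 = 6561.
Step 3: Hamming bound ⌊q^n / V_q(n,t)⌋ = ⌊6561/577⌋ = 11.
Step 4: Compare |C| = 13 to 11: violated.
The claimed |C| lies above the Hamming bound, so no 3-ary code of length 8 with d ≥ 7 can have 13 codewords.


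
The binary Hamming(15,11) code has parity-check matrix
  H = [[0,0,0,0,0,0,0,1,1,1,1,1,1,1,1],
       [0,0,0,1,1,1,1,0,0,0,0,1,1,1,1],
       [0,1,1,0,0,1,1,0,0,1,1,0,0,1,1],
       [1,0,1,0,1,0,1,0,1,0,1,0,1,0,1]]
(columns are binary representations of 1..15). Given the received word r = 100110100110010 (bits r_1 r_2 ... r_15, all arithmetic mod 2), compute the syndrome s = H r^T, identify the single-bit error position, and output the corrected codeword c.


s = (1, 0, 0, 0)^T, error position = 8, corrected codeword c = 100110110110010

Compute s = H r^T mod 2 one row at a time:
  s_1 = 0 + 0 + 1 + 1 + 0 + 0 + 1 + 0 = 3 ≡ 1 (mod 2).
  s_2 = 1 + 1 + 0 + 1 + 0 + 0 + 1 + 0 = 4 ≡ 0 (mod 2).
  s_3 = 0 + 0 + 0 + 1 + 1 + 1 + 1 + 0 = 4 ≡ 0 (mod 2).
  s_4 = 1 + 0 + 1 + 1 + 0 + 1 + 0 + 0 = 4 ≡ 0 (mod 2).
s = (1, 0, 0, 0)^T — this equals column 8 of H (binary 1000), so error is at position 8.
Correct: flip bit 8 of r = 100110100110010 to get c = 100110110110010.


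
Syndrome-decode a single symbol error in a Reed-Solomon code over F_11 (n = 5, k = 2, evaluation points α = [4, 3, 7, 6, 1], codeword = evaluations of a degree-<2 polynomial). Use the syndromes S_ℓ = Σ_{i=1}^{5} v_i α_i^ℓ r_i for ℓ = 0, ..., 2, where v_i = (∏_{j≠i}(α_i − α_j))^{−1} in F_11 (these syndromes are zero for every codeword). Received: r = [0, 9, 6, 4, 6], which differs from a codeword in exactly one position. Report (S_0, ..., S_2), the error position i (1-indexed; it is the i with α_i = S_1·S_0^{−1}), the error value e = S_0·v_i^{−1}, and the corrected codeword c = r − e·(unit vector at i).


S = (3, 3, 3), error at position 5, error magnitude e = 1, c = [0, 9, 6, 4, 5].

Step 1: column multipliers v_i = (∏_{j≠i}(α_i − α_j))^{−1} mod 11.
  i = 1 (α = 4): (4−3)(4−7)(4−6)(4−1) = 1·(−3)·(−2)·3 = 18 ≡ 7, so v_1 = 7^{−1} = 8 (mod 11).
  i = 2 (α = 3): (3−4)(3−7)(3−6)(3−1) = (−1)·(−4)·(−3)·2 = −24 ≡ 9, so v_2 = 9^{−1} = 5 (mod 11).
  i = 3 (α = 7): (7−4)(7−3)(7−6)(7−1) = 3·4·1·6 = 72 ≡ 6, so v_3 = 6^{−1} = 2 (mod 11).
  i = 4 (α = 6): (6−4)(6−3)(6−7)(6−1) = 2·3·(−1)·5 = −30 ≡ 3, so v_4 = 3^{−1} = 4 (mod 11).
  i = 5 (α = 1): (1−4)(1−3)(1−7)(1−6) = (−3)·(−2)·(−6)·(−5) = 180 ≡ 4, so v_5 = 4^{−1} = 3 (mod 11).
  v = [8, 5, 2, 4, 3].
Step 2: syndromes of r = [0, 9, 6, 4, 6] (all sums mod 11).
  S_0 = Σ v_i r_i = 8·0 + 5·9 + 2·6 + 4·4 + 3·6 = 91 ≡ 3.
  S_1 = Σ v_i α_i r_i = 8·4·0 + 5·3·9 + 2·7·6 + 4·6·4 + 3·1·6 = 333 ≡ 3.
  α_i^2 mod 11 = [5, 9, 5, 3, 1].
  S_2 = Σ v_i α_i^2 r_i = 8·5·0 + 5·9·9 + 2·5·6 + 4·3·4 + 3·1·6 = 531 ≡ 3.
  S = (3, 3, 3) ≠ 0, so r is not a codeword (an error is present).
Step 3: locate the error. For a single error e at position i, S_ℓ = v_i·e·α_i^ℓ, so α_err = S_1/S_0.
  S_0^{−1} = 3^{−1} = 4 (mod 11), so α_err = 3·4 = 12 ≡ 1 = α_5. Error position i = 5.
  Consistency check: S_2/S_1 = 3·4 = 12 ≡ 1 = α_err ✓ (single-error assumption holds).
Step 4: error magnitude e = S_0/v_5 = S_0·∏_{j≠5}(α_5 − α_j) = 3·4 = 12 ≡ 1 (mod 11).
Step 5: correct position 5: c_5 = r_5 − e = 6 − 1 ≡ 5 (mod 11). Hence c = [0, 9, 6, 4, 5].
  Check: interpolating c through the α_i gives m(x) = 3 + 2·x (degree < 2) with m(α_i) = c_i for every i, so c is indeed a codeword.


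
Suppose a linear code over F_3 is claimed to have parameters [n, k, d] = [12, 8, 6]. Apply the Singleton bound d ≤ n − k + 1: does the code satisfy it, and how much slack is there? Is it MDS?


Singleton RHS = n − k + 1 = 5, slack = -1, bound violated (no such code; not MDS).

Singleton bound: d ≤ n − k + 1.
Here n = 12, k = 8, so n − k + 1 = 5.
Given d = 6, check d ≤ 5: NO.
Slack = (n − k + 1) − d = -1.
The slack is negative: d = 6 exceeds n − k + 1 = 5 by 1, so the Singleton bound is violated and no linear [12, 8, 6]_3 code can exist. In particular it is not MDS (MDS requires d = n − k + 1 exactly).
Description: the claimed parameters are [12, 8, 6]_3; such a code would be impossible (violates the Singleton bound).


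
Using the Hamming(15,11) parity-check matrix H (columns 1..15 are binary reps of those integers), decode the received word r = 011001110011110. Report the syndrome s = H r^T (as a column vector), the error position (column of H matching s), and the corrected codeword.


s = (1, 1, 0, 0)^T, error position = 12, corrected codeword c = 011001110010110

Compute s = H r^T mod 2 one row at a time:
  s_1 = 1 + 0 + 0 + 1 + 1 + 1 + 1 + 0 = 5 ≡ 1 (mod 2).
  s_2 = 0 + 0 + 1 + 1 + 1 + 1 + 1 + 0 = 5 ≡ 1 (mod 2).
  s_3 = 1 + 1 + 1 + 1 + 0 + 1 + 1 + 0 = 6 ≡ 0 (mod 2).
  s_4 = 0 + 1 + 0 + 1 + 0 + 1 + 1 + 0 = 4 ≡ 0 (mod 2).
s = (1, 1, 0, 0)^T — this equals column 12 of H (binary 1100), so error is at position 12.
Correct: flip bit 12 of r = 011001110011110 to get c = 011001110010110.


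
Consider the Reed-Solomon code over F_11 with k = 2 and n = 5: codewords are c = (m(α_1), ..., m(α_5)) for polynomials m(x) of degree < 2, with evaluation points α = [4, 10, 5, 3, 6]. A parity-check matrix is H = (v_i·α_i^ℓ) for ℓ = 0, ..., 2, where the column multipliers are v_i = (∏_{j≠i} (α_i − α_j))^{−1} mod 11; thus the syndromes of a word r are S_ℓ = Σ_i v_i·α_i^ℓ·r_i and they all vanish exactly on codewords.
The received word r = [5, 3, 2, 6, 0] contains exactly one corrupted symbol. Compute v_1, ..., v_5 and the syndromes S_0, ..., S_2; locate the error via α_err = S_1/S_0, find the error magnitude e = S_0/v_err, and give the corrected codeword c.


S = (10, 7, 6), error at position 1, error magnitude e = 1, c = [4, 3, 2, 6, 0].

Step 1: column multipliers v_i = (∏_{j≠i}(α_i − α_j))^{−1} mod 11.
  i = 1 (α = 4): (4−10)(4−5)(4−3)(4−6) = (−6)·(−1)·1·(−2) = −12 ≡ 10, so v_1 = 10^{−1} = 10 (mod 11).
  i = 2 (α = 10): (10−4)(10−5)(10−3)(10−6) = 6·5·7·4 = 840 ≡ 4, so v_2 = 4^{−1} = 3 (mod 11).
  i = 3 (α = 5): (5−4)(5−10)(5−3)(5−6) = 1·(−5)·2·(−1) = 10 ≡ 10, so v_3 = 10^{−1} = 10 (mod 11).
  i = 4 (α = 3): (3−4)(3−10)(3−5)(3−6) = (−1)·(−7)·(−2)·(−3) = 42 ≡ 9, so v_4 = 9^{−1} = 5 (mod 11).
  i = 5 (α = 6): (6−4)(6−10)(6−5)(6−3) = 2·(−4)·1·3 = −24 ≡ 9, so v_5 = 9^{−1} = 5 (mod 11).
  v = [10, 3, 10, 5, 5].
Step 2: syndromes of r = [5, 3, 2, 6, 0] (all sums mod 11).
  S_0 = Σ v_i r_i = 10·5 + 3·3 + 10·2 + 5·6 + 5·0 = 109 ≡ 10.
  S_1 = Σ v_i α_i r_i = 10·4·5 + 3·10·3 + 10·5·2 + 5·3·6 + 5·6·0 = 480 ≡ 7.
  α_i^2 mod 11 = [5, 1, 3, 9, 3].
  S_2 = Σ v_i α_i^2 r_i = 10·5·5 + 3·1·3 + 10·3·2 + 5·9·6 + 5·3·0 = 589 ≡ 6.
  S = (10, 7, 6) ≠ 0, so r is not a codeword (an error is present).
Step 3: locate the error. For a single error e at position i, S_ℓ = v_i·e·α_i^ℓ, so α_err = S_1/S_0.
  S_0^{−1} = 10^{−1} = 10 (mod 11), so α_err = 7·10 = 70 ≡ 4 = α_1. Error position i = 1.
  Consistency check: S_2/S_1 = 6·8 = 48 ≡ 4 = α_err ✓ (single-error assumption holds).
Step 4: error magnitude e = S_0/v_1 = S_0·∏_{j≠1}(α_1 − α_j) = 10·10 = 100 ≡ 1 (mod 11).
Step 5: correct position 1: c_1 = r_1 − e = 5 − 1 ≡ 4 (mod 11). Hence c = [4, 3, 2, 6, 0].
  Check: interpolating c through the α_i gives m(x) = 1 + 9·x (degree < 2) with m(α_i) = c_i for every i, so c is indeed a codeword.


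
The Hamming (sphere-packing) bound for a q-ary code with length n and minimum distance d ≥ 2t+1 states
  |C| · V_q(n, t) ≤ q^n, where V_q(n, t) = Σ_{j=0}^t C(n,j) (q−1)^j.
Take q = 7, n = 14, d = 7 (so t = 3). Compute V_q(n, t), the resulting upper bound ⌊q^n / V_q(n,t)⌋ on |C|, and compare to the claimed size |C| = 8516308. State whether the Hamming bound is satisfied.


V_q(n, t) = 81985, q^n = 678223072849, Hamming bound = 8272526, |C| = 8516308 > bound (violated).

Step 1: Compute V_q(n, t) = Σ_{j=0}^3 C(n, j) (q−1)^j.
  j = 0: C(14,0)·(6)^0 = 1·1 = 1.
  j = 1: C(14,1)·(6)^1 = 14·6 = 84.
  j = 2: C(14,2)·(6)^2 = 91·36 = 3276.
  j = 3: C(14,3)·(6)^3 = 364·216 = 78624.
  V_q(n, t) = 1 + 84 + 3276 + 78624 = 81985.
Step 2: q^n = 7^14 = 678223072849.
Step 3: Hamming bound ⌊q^n / V_q(n,t)⌋ = ⌊678223072849/81985⌋ = 8272526.
Step 4: Compare |C| = 8516308 to 8272526: violated.
The claimed |C| lies above the Hamming bound, so no 7-ary code of length 14 with d ≥ 7 can have 8516308 codewords.


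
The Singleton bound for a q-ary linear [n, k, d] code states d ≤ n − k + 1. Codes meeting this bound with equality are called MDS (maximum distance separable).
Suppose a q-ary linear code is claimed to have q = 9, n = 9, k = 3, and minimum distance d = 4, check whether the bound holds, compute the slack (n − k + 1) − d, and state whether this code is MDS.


Singleton RHS = n − k + 1 = 7, slack = 3, bound satisfied, not MDS.

Singleton bound: d ≤ n − k + 1.
Here n = 9, k = 3, so n − k + 1 = 7.
Given d = 4, check d ≤ 7: YES.
Slack = (n − k + 1) − d = 3.
The code is NOT MDS (slack = 3 > 0).
Description: the claimed parameters are [9, 3, 4]_9; such a code would be non-MDS.


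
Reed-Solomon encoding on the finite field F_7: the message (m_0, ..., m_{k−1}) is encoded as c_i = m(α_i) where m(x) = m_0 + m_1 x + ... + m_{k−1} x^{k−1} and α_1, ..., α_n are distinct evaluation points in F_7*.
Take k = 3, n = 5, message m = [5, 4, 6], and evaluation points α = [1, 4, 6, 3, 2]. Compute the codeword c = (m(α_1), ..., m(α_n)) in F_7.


c = [1, 5, 0, 1, 2]

Message polynomial: m(x) = 5 + 4·x + 6·x^2 (mod 7).
For each evaluation point α_i, compute m(α_i) mod 7:
  α_1 = 1: Horner steps 6 → 3 → 1, so m(1) = 1.
  α_2 = 4: Horner steps 6 → 0 → 5, so m(4) = 5.
  α_3 = 6: Horner steps 6 → 5 → 0, so m(6) = 0.
  α_4 = 3: Horner steps 6 → 1 → 1, so m(3) = 1.
  α_5 = 2: Horner steps 6 → 2 → 2, so m(2) = 2.
Codeword c = [1, 5, 0, 1, 2] ∈ F_7^5.


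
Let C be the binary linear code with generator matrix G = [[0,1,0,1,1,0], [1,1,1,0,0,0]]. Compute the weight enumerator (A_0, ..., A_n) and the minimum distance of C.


Weight distribution: A_0 = 1, A_3 = 2, A_4 = 1. Minimum distance d = 3.

Enumerate all 2^2 = 4 messages m ∈ F_2^2.
For each, compute codeword c = mG in F_2^6, then tally its weight.
  m = 00 → c = 000000, weight = 0.
  m = 10 → c = 010110, weight = 3.
  m = 01 → c = 111000, weight = 3.
  m = 11 → c = 101110, weight = 4.
Tally weights:
  weight 0: 1 codewords.
  weight 3: 2 codewords.
  weight 4: 1 codewords.
Minimum distance d = smallest w > 0 with A_w > 0 = 3.
Sanity: Σ A_w = 4 = 2^2 = 4 ✓.


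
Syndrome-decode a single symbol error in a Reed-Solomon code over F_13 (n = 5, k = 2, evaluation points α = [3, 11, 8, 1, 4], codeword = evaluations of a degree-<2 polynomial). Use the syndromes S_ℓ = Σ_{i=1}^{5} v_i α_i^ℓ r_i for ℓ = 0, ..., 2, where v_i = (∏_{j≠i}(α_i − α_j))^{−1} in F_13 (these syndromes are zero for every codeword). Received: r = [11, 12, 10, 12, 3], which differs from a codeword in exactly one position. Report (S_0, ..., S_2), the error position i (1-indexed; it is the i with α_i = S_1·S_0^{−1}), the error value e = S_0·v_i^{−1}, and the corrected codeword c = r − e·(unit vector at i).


S = (6, 6, 6), error at position 4, error magnitude e = 11, c = [11, 12, 10, 1, 3].

Step 1: column multipliers v_i = (∏_{j≠i}(α_i − α_j))^{−1} mod 13.
  i = 1 (α = 3): (3−11)(3−8)(3−1)(3−4) = (−8)·(−5)·2·(−1) = −80 ≡ 11, so v_1 = 11^{−1} = 6 (mod 13).
  i = 2 (α = 11): (11−3)(11−8)(11−1)(11−4) = 8·3·10·7 = 1680 ≡ 3, so v_2 = 3^{−1} = 9 (mod 13).
  i = 3 (α = 8): (8−3)(8−11)(8−1)(8−4) = 5·(−3)·7·4 = −420 ≡ 9, so v_3 = 9^{−1} = 3 (mod 13).
  i = 4 (α = 1): (1−3)(1−11)(1−8)(1−4) = (−2)·(−10)·(−7)·(−3) = 420 ≡ 4, so v_4 = 4^{−1} = 10 (mod 13).
  i = 5 (α = 4): (4−3)(4−11)(4−8)(4−1) = 1·(−7)·(−4)·3 = 84 ≡ 6, so v_5 = 6^{−1} = 11 (mod 13).
  v = [6, 9, 3, 10, 11].
Step 2: syndromes of r = [11, 12, 10, 12, 3] (all sums mod 13).
  S_0 = Σ v_i r_i = 6·11 + 9·12 + 3·10 + 10·12 + 11·3 = 357 ≡ 6.
  S_1 = Σ v_i α_i r_i = 6·3·11 + 9·11·12 + 3·8·10 + 10·1·12 + 11·4·3 = 1878 ≡ 6.
  α_i^2 mod 13 = [9, 4, 12, 1, 3].
  S_2 = Σ v_i α_i^2 r_i = 6·9·11 + 9·4·12 + 3·12·10 + 10·1·12 + 11·3·3 = 1605 ≡ 6.
  S = (6, 6, 6) ≠ 0, so r is not a codeword (an error is present).
Step 3: locate the error. For a single error e at position i, S_ℓ = v_i·e·α_i^ℓ, so α_err = S_1/S_0.
  S_0^{−1} = 6^{−1} = 11 (mod 13), so α_err = 6·11 = 66 ≡ 1 = α_4. Error position i = 4.
  Consistency check: S_2/S_1 = 6·11 = 66 ≡ 1 = α_err ✓ (single-error assumption holds).
Step 4: error magnitude e = S_0/v_4 = S_0·∏_{j≠4}(α_4 − α_j) = 6·4 = 24 ≡ 11 (mod 13).
Step 5: correct position 4: c_4 = r_4 − e = 12 − 11 ≡ 1 (mod 13). Hence c = [11, 12, 10, 1, 3].
  Check: interpolating c through the α_i gives m(x) = 9 + 5·x (degree < 2) with m(α_i) = c_i for every i, so c is indeed a codeword.


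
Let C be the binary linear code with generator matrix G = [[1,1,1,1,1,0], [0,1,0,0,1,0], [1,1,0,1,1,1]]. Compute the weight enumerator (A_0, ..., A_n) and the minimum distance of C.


Weight distribution: A_0 = 1, A_2 = 2, A_3 = 2, A_4 = 1, A_5 = 2. Minimum distance d = 2.

Enumerate all 2^3 = 8 messages m ∈ F_2^3.
For each, compute codeword c = mG in F_2^6, then tally its weight.
  m = 000 → c = 000000, weight = 0.
  m = 100 → c = 111110, weight = 5.
  m = 010 → c = 010010, weight = 2.
  m = 110 → c = 101100, weight = 3.
  m = 001 → c = 110111, weight = 5.
  m = 101 → c = 001001, weight = 2.
  m = 011 → c = 100101, weight = 3.
  m = 111 → c = 011011, weight = 4.
Tally weights:
  weight 0: 1 codewords.
  weight 2: 2 codewords.
  weight 3: 2 codewords.
  weight 4: 1 codewords.
  weight 5: 2 codewords.
Minimum distance d = smallest w > 0 with A_w > 0 = 2.
Sanity: Σ A_w = 8 = 2^3 = 8 ✓.


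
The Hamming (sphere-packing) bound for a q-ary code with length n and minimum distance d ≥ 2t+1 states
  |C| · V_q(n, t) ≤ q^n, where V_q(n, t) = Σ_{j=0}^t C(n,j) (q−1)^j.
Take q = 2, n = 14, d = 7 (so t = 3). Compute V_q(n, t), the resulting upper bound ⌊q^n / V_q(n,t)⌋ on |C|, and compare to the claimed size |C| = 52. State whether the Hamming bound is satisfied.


V_q(n, t) = 470, q^n = 16384, Hamming bound = 34, |C| = 52 > bound (violated).

Step 1: Compute V_q(n, t) = Σ_{j=0}^3 C(n, j) (q−1)^j.
  j = 0: C(14,0)·(1)^0 = 1·1 = 1.
  j = 1: C(14,1)·(1)^1 = 14·1 = 14.
  j = 2: C(14,2)·(1)^2 = 91·1 = 91.
  j = 3: C(14,3)·(1)^3 = 364·1 = 364.
  V_q(n, t) = 1 + 14 + 91 + 364 = 470.
Step 2: q^n = 2^14 = 16384.
Step 3: Hamming bound ⌊q^n / V_q(n,t)⌋ = ⌊16384/470⌋ = 34.
Step 4: Compare |C| = 52 to 34: violated.
The claimed |C| lies above the Hamming bound, so no 2-ary code of length 14 with d ≥ 7 can have 52 codewords.


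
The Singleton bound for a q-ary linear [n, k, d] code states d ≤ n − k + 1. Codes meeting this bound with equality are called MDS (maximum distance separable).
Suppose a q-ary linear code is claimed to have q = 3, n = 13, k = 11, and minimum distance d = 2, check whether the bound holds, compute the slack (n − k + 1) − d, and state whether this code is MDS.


Singleton RHS = n − k + 1 = 3, slack = 1, bound satisfied, not MDS.

Singleton bound: d ≤ n − k + 1.
Here n = 13, k = 11, so n − k + 1 = 3.
Given d = 2, check d ≤ 3: YES.
Slack = (n − k + 1) − d = 1.
The code is NOT MDS (slack = 1 > 0).
Description: the claimed parameters are [13, 11, 2]_3; such a code would be non-MDS.


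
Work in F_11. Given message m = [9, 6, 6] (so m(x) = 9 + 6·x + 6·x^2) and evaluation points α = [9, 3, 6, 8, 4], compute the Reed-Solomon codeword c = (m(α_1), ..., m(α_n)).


c = [10, 4, 8, 1, 8]

Message polynomial: m(x) = 9 + 6·x + 6·x^2 (mod 11).
For each evaluation point α_i, compute m(α_i) mod 11:
  α_1 = 9: Horner steps 6 → 5 → 10, so m(9) = 10.
  α_2 = 3: Horner steps 6 → 2 → 4, so m(3) = 4.
  α_3 = 6: Horner steps 6 → 9 → 8, so m(6) = 8.
  α_4 = 8: Horner steps 6 → 10 → 1, so m(8) = 1.
  α_5 = 4: Horner steps 6 → 8 → 8, so m(4) = 8.
Codeword c = [10, 4, 8, 1, 8] ∈ F_11^5.


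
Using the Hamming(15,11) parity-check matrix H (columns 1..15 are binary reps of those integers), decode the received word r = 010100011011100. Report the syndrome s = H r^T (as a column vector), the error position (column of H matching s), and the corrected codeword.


s = (1, 1, 0, 1)^T, error position = 13, corrected codeword c = 010100011011000

Compute s = H r^T mod 2 one row at a time:
  s_1 = 1 + 1 + 0 + 1 + 1 + 1 + 0 + 0 = 5 ≡ 1 (mod 2).
  s_2 = 1 + 0 + 0 + 0 + 1 + 1 + 0 + 0 = 3 ≡ 1 (mod 2).
  s_3 = 1 + 0 + 0 + 0 + 0 + 1 + 0 + 0 = 2 ≡ 0 (mod 2).
  s_4 = 0 + 0 + 0 + 0 + 1 + 1 + 1 + 0 = 3 ≡ 1 (mod 2).
s = (1, 1, 0, 1)^T — this equals column 13 of H (binary 1101), so error is at position 13.
Correct: flip bit 13 of r = 010100011011100 to get c = 010100011011000.


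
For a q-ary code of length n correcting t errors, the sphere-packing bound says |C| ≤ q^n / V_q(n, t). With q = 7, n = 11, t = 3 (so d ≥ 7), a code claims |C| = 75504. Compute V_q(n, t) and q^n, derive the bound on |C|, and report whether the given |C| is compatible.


V_q(n, t) = 37687, q^n = 1977326743, Hamming bound = 52467, |C| = 75504 > bound (violated).

Step 1: Compute V_q(n, t) = Σ_{j=0}^3 C(n, j) (q−1)^j.
  j = 0: C(11,0)·(6)^0 = 1·1 = 1.
  j = 1: C(11,1)·(6)^1 = 11·6 = 66.
  j = 2: C(11,2)·(6)^2 = 55·36 = 1980.
  j = 3: C(11,3)·(6)^3 = 165·216 = 35640.
  V_q(n, t) = 1 + 66 + 1980 + 35640 = 37687.
Step 2: q^n = 7^11 = 1977326743.
Step 3: Hamming bound ⌊q^n / V_q(n,t)⌋ = ⌊1977326743/37687⌋ = 52467.
Step 4: Compare |C| = 75504 to 52467: violated.
The claimed |C| lies above the Hamming bound, so no 7-ary code of length 11 with d ≥ 7 can have 75504 codewords.


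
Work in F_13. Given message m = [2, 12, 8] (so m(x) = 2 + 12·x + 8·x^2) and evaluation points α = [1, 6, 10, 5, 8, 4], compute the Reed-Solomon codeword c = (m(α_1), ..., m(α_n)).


c = [9, 11, 12, 2, 12, 9]

Message polynomial: m(x) = 2 + 12·x + 8·x^2 (mod 13).
For each evaluation point α_i, compute m(α_i) mod 13:
  α_1 = 1: Horner steps 8 → 7 → 9, so m(1) = 9.
  α_2 = 6: Horner steps 8 → 8 → 11, so m(6) = 11.
  α_3 = 10: Horner steps 8 → 1 → 12, so m(10) = 12.
  α_4 = 5: Horner steps 8 → 0 → 2, so m(5) = 2.
  α_5 = 8: Horner steps 8 → 11 → 12, so m(8) = 12.
  α_6 = 4: Horner steps 8 → 5 → 9, so m(4) = 9.
Codeword c = [9, 11, 12, 2, 12, 9] ∈ F_13^6.


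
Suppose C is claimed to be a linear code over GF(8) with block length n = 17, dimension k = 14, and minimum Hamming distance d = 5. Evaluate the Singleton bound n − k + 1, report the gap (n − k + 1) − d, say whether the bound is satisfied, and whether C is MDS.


Singleton RHS = n − k + 1 = 4, slack = -1, bound violated (no such code; not MDS).

Singleton bound: d ≤ n − k + 1.
Here n = 17, k = 14, so n − k + 1 = 4.
Given d = 5, check d ≤ 4: NO.
Slack = (n − k + 1) − d = -1.
The slack is negative: d = 5 exceeds n − k + 1 = 4 by 1, so the Singleton bound is violated and no linear [17, 14, 5]_8 code can exist. In particular it is not MDS (MDS requires d = n − k + 1 exactly).
Description: the claimed parameters are [17, 14, 5]_8; such a code would be impossible (violates the Singleton bound).


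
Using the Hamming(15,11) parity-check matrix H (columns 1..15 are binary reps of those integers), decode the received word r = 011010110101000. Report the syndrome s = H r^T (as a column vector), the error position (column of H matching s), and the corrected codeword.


s = (1, 1, 0, 1)^T, error position = 13, corrected codeword c = 011010110101100

Compute s = H r^T mod 2 one row at a time:
  s_1 = 1 + 0 + 1 + 0 + 1 + 0 + 0 + 0 = 3 ≡ 1 (mod 2).
  s_2 = 0 + 1 + 0 + 1 + 1 + 0 + 0 + 0 = 3 ≡ 1 (mod 2).
  s_3 = 1 + 1 + 0 + 1 + 1 + 0 + 0 + 0 = 4 ≡ 0 (mod 2).
  s_4 = 0 + 1 + 1 + 1 + 0 + 0 + 0 + 0 = 3 ≡ 1 (mod 2).
s = (1, 1, 0, 1)^T — this equals column 13 of H (binary 1101), so error is at position 13.
Correct: flip bit 13 of r = 011010110101000 to get c = 011010110101100.


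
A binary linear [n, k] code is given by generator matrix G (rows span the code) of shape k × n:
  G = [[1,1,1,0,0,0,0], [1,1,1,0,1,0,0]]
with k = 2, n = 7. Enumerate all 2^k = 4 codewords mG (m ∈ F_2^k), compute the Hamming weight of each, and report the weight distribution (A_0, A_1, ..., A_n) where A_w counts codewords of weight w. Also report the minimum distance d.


Weight distribution: A_0 = 1, A_1 = 1, A_3 = 1, A_4 = 1. Minimum distance d = 1.

Enumerate all 2^2 = 4 messages m ∈ F_2^2.
For each, compute codeword c = mG in F_2^7, then tally its weight.
  m = 00 → c = 0000000, weight = 0.
  m = 10 → c = 1110000, weight = 3.
  m = 01 → c = 1110100, weight = 4.
  m = 11 → c = 0000100, weight = 1.
Tally weights:
  weight 0: 1 codewords.
  weight 1: 1 codewords.
  weight 3: 1 codewords.
  weight 4: 1 codewords.
Minimum distance d = smallest w > 0 with A_w > 0 = 1.
Sanity: Σ A_w = 4 = 2^2 = 4 ✓.


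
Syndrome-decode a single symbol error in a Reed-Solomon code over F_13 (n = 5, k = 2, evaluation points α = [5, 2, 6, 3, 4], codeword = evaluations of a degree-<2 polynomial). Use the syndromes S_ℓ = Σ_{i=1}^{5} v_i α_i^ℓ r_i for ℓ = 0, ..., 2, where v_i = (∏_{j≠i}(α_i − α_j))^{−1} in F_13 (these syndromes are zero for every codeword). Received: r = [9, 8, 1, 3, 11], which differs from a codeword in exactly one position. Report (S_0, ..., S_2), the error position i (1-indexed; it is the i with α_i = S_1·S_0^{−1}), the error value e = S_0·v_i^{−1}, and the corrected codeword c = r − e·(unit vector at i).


S = (6, 4, 7), error at position 1, error magnitude e = 3, c = [6, 8, 1, 3, 11].

Step 1: column multipliers v_i = (∏_{j≠i}(α_i − α_j))^{−1} mod 13.
  i = 1 (α = 5): (5−2)(5−6)(5−3)(5−4) = 3·(−1)·2·1 = −6 ≡ 7, so v_1 = 7^{−1} = 2 (mod 13).
  i = 2 (α = 2): (2−5)(2−6)(2−3)(2−4) = (−3)·(−4)·(−1)·(−2) = 24 ≡ 11, so v_2 = 11^{−1} = 6 (mod 13).
  i = 3 (α = 6): (6−5)(6−2)(6−3)(6−4) = 1·4·3·2 = 24 ≡ 11, so v_3 = 11^{−1} = 6 (mod 13).
  i = 4 (α = 3): (3−5)(3−2)(3−6)(3−4) = (−2)·1·(−3)·(−1) = −6 ≡ 7, so v_4 = 7^{−1} = 2 (mod 13).
  i = 5 (α = 4): (4−5)(4−2)(4−6)(4−3) = (−1)·2·(−2)·1 = 4 ≡ 4, so v_5 = 4^{−1} = 10 (mod 13).
  v = [2, 6, 6, 2, 10].
Step 2: syndromes of r = [9, 8, 1, 3, 11] (all sums mod 13).
  S_0 = Σ v_i r_i = 2·9 + 6·8 + 6·1 + 2·3 + 10·11 = 188 ≡ 6.
  S_1 = Σ v_i α_i r_i = 2·5·9 + 6·2·8 + 6·6·1 + 2·3·3 + 10·4·11 = 680 ≡ 4.
  α_i^2 mod 13 = [12, 4, 10, 9, 3].
  S_2 = Σ v_i α_i^2 r_i = 2·12·9 + 6·4·8 + 6·10·1 + 2·9·3 + 10·3·11 = 852 ≡ 7.
  S = (6, 4, 7) ≠ 0, so r is not a codeword (an error is present).
Step 3: locate the error. For a single error e at position i, S_ℓ = v_i·e·α_i^ℓ, so α_err = S_1/S_0.
  S_0^{−1} = 6^{−1} = 11 (mod 13), so α_err = 4·11 = 44 ≡ 5 = α_1. Error position i = 1.
  Consistency check: S_2/S_1 = 7·10 = 70 ≡ 5 = α_err ✓ (single-error assumption holds).
Step 4: error magnitude e = S_0/v_1 = S_0·∏_{j≠1}(α_1 − α_j) = 6·7 = 42 ≡ 3 (mod 13).
Step 5: correct position 1: c_1 = r_1 − e = 9 − 3 ≡ 6 (mod 13). Hence c = [6, 8, 1, 3, 11].
  Check: interpolating c through the α_i gives m(x) = 5 + 8·x (degree < 2) with m(α_i) = c_i for every i, so c is indeed a codeword.


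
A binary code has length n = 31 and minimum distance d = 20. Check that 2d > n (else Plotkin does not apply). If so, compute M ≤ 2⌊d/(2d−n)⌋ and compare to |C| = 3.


Plotkin bound M ≤ 4; given |C| = 3 ≤ bound (satisfied).

Check applicability: 2d = 40, n = 31.
2d − n = 9 > 0, so Plotkin applies.
Compute d/(2d−n) = 20/9 ≈ 2.2222.
⌊d/(2d−n)⌋ = 2.
Plotkin bound: M ≤ 2·2 = 4.
Given |C| = 3, check: satisfied.
This |C| is below the Plotkin bound.


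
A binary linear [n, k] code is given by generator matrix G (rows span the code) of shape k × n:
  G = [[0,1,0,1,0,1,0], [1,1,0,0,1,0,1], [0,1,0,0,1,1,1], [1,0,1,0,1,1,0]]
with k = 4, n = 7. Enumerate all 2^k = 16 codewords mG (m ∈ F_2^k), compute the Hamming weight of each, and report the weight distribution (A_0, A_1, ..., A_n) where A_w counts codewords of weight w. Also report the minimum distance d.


Weight distribution: A_0 = 1, A_2 = 2, A_3 = 4, A_4 = 5, A_5 = 4. Minimum distance d = 2.

Enumerate all 2^4 = 16 messages m ∈ F_2^4.
For each, compute codeword c = mG in F_2^7, then tally its weight.
  m = 0000 → c = 0000000, weight = 0.
  m = 1000 → c = 0101010, weight = 3.
  m = 0100 → c = 1100101, weight = 4.
  m = 1100 → c = 1001111, weight = 5.
  m = 0010 → c = 0100111, weight = 4.
  m = 1010 → c = 0001101, weight = 3.
  m = 0110 → c = 1000010, weight = 2.
  m = 1110 → c = 1101000, weight = 3.
  m = 0001 → c = 1010110, weight = 4.
  m = 1001 → c = 1111100, weight = 5.
  m = 0101 → c = 0110011, weight = 4.
  m = 1101 → c = 0011001, weight = 3.
  m = 0011 → c = 1110001, weight = 4.
  m = 1011 → c = 1011011, weight = 5.
  m = 0111 → c = 0010100, weight = 2.
  m = 1111 → c = 0111110, weight = 5.
Tally weights:
  weight 0: 1 codewords.
  weight 2: 2 codewords.
  weight 3: 4 codewords.
  weight 4: 5 codewords.
  weight 5: 4 codewords.
Minimum distance d = smallest w > 0 with A_w > 0 = 2.
Sanity: Σ A_w = 16 = 2^4 = 16 ✓.


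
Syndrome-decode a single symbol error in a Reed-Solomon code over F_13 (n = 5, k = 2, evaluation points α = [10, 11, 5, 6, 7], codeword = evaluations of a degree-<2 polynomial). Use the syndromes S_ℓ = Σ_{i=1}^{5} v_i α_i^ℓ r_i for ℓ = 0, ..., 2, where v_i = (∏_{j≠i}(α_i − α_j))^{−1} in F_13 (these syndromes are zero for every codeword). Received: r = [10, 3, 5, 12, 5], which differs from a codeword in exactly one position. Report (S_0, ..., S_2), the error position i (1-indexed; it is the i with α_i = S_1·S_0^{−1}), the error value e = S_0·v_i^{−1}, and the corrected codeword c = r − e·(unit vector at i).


S = (8, 1, 5), error at position 3, error magnitude e = 12, c = [10, 3, 6, 12, 5].

Step 1: column multipliers v_i = (∏_{j≠i}(α_i − α_j))^{−1} mod 13.
  i = 1 (α = 10): (10−11)(10−5)(10−6)(10−7) = (−1)·5·4·3 = −60 ≡ 5, so v_1 = 5^{−1} = 8 (mod 13).
  i = 2 (α = 11): (11−10)(11−5)(11−6)(11−7) = 1·6·5·4 = 120 ≡ 3, so v_2 = 3^{−1} = 9 (mod 13).
  i = 3 (α = 5): (5−10)(5−11)(5−6)(5−7) = (−5)·(−6)·(−1)·(−2) = 60 ≡ 8, so v_3 = 8^{−1} = 5 (mod 13).
  i = 4 (α = 6): (6−10)(6−11)(6−5)(6−7) = (−4)·(−5)·1·(−1) = −20 ≡ 6, so v_4 = 6^{−1} = 11 (mod 13).
  i = 5 (α = 7): (7−10)(7−11)(7−5)(7−6) = (−3)·(−4)·2·1 = 24 ≡ 11, so v_5 = 11^{−1} = 6 (mod 13).
  v = [8, 9, 5, 11, 6].
Step 2: syndromes of r = [10, 3, 5, 12, 5] (all sums mod 13).
  S_0 = Σ v_i r_i = 8·10 + 9·3 + 5·5 + 11·12 + 6·5 = 294 ≡ 8.
  S_1 = Σ v_i α_i r_i = 8·10·10 + 9·11·3 + 5·5·5 + 11·6·12 + 6·7·5 = 2224 ≡ 1.
  α_i^2 mod 13 = [9, 4, 12, 10, 10].
  S_2 = Σ v_i α_i^2 r_i = 8·9·10 + 9·4·3 + 5·12·5 + 11·10·12 + 6·10·5 = 2748 ≡ 5.
  S = (8, 1, 5) ≠ 0, so r is not a codeword (an error is present).
Step 3: locate the error. For a single error e at position i, S_ℓ = v_i·e·α_i^ℓ, so α_err = S_1/S_0.
  S_0^{−1} = 8^{−1} = 5 (mod 13), so α_err = 1·5 = 5 ≡ 5 = α_3. Error position i = 3.
  Consistency check: S_2/S_1 = 5·1 = 5 ≡ 5 = α_err ✓ (single-error assumption holds).
Step 4: error magnitude e = S_0/v_3 = S_0·∏_{j≠3}(α_3 − α_j) = 8·8 = 64 ≡ 12 (mod 13).
Step 5: correct position 3: c_3 = r_3 − e = 5 − 12 ≡ 6 (mod 13). Hence c = [10, 3, 6, 12, 5].
  Check: interpolating c through the α_i gives m(x) = 2 + 6·x (degree < 2) with m(α_i) = c_i for every i, so c is indeed a codeword.


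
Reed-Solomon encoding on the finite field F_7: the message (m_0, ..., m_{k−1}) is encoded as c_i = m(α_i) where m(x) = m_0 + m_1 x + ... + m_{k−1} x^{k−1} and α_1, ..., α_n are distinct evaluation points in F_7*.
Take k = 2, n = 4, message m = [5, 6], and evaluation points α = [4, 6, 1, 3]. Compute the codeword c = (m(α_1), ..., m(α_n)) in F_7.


c = [1, 6, 4, 2]

Message polynomial: m(x) = 5 + 6·x (mod 7).
For each evaluation point α_i, compute m(α_i) mod 7:
  α_1 = 4: Horner steps 6 → 1, so m(4) = 1.
  α_2 = 6: Horner steps 6 → 6, so m(6) = 6.
  α_3 = 1: Horner steps 6 → 4, so m(1) = 4.
  α_4 = 3: Horner steps 6 → 2, so m(3) = 2.
Codeword c = [1, 6, 4, 2] ∈ F_7^4.


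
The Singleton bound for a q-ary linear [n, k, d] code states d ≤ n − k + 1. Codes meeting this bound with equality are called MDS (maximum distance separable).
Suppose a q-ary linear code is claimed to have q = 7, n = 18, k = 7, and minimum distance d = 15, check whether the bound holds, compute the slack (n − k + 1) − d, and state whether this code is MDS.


Singleton RHS = n − k + 1 = 12, slack = -3, bound violated (no such code; not MDS).

Singleton bound: d ≤ n − k + 1.
Here n = 18, k = 7, so n − k + 1 = 12.
Given d = 15, check d ≤ 12: NO.
Slack = (n − k + 1) − d = -3.
The slack is negative: d = 15 exceeds n − k + 1 = 12 by 3, so the Singleton bound is violated and no linear [18, 7, 15]_7 code can exist. In particular it is not MDS (MDS requires d = n − k + 1 exactly).
Description: the claimed parameters are [18, 7, 15]_7; such a code would be impossible (violates the Singleton bound).


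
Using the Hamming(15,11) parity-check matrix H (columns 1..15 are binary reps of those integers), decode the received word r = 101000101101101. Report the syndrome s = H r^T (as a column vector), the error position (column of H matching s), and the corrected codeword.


s = (1, 0, 0, 0)^T, error position = 8, corrected codeword c = 101000111101101

Compute s = H r^T mod 2 one row at a time:
  s_1 = 0 + 1 + 1 + 0 + 1 + 1 + 0 + 1 = 5 ≡ 1 (mod 2).
  s_2 = 0 + 0 + 0 + 1 + 1 + 1 + 0 + 1 = 4 ≡ 0 (mod 2).
  s_3 = 0 + 1 + 0 + 1 + 1 + 0 + 0 + 1 = 4 ≡ 0 (mod 2).
  s_4 = 1 + 1 + 0 + 1 + 1 + 0 + 1 + 1 = 6 ≡ 0 (mod 2).
s = (1, 0, 0, 0)^T — this equals column 8 of H (binary 1000), so error is at position 8.
Correct: flip bit 8 of r = 101000101101101 to get c = 101000111101101.


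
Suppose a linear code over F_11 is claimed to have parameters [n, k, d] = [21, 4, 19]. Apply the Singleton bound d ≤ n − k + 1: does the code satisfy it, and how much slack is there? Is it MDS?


Singleton RHS = n − k + 1 = 18, slack = -1, bound violated (no such code; not MDS).

Singleton bound: d ≤ n − k + 1.
Here n = 21, k = 4, so n − k + 1 = 18.
Given d = 19, check d ≤ 18: NO.
Slack = (n − k + 1) − d = -1.
The slack is negative: d = 19 exceeds n − k + 1 = 18 by 1, so the Singleton bound is violated and no linear [21, 4, 19]_11 code can exist. In particular it is not MDS (MDS requires d = n − k + 1 exactly).
Description: the claimed parameters are [21, 4, 19]_11; such a code would be impossible (violates the Singleton bound).
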